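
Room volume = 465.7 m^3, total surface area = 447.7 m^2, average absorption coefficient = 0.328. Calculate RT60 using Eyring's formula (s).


Given values:
  V = 465.7 m^3, S = 447.7 m^2, alpha = 0.328
Formula: RT60 = 0.161 * V / (-S * ln(1 - alpha))
Compute ln(1 - 0.328) = ln(0.672) = -0.397497
Denominator: -447.7 * -0.397497 = 177.9594
Numerator: 0.161 * 465.7 = 74.9777
RT60 = 74.9777 / 177.9594 = 0.421

0.421 s


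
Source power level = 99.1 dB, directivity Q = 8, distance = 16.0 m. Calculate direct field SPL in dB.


Given values:
  Lw = 99.1 dB, Q = 8, r = 16.0 m
Formula: SPL = Lw + 10 * log10(Q / (4 * pi * r^2))
Compute 4 * pi * r^2 = 4 * pi * 16.0^2 = 3216.9909
Compute Q / denom = 8 / 3216.9909 = 0.0024868
Compute 10 * log10(0.0024868) = -26.0436
SPL = 99.1 + (-26.0436) = 73.06

73.06 dB


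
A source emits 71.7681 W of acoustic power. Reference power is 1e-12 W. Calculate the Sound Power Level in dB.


Given values:
  W = 71.7681 W
  W_ref = 1e-12 W
Formula: SWL = 10 * log10(W / W_ref)
Compute ratio: W / W_ref = 71768100000000
Compute log10: log10(71768100000000) = 13.855931
Multiply: SWL = 10 * 13.855931 = 138.56

138.56 dB


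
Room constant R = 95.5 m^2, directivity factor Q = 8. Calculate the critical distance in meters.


Given values:
  R = 95.5 m^2, Q = 8
Formula: d_c = 0.141 * sqrt(Q * R)
Compute Q * R = 8 * 95.5 = 764.0
Compute sqrt(764.0) = 27.6405
d_c = 0.141 * 27.6405 = 3.897

3.897 m


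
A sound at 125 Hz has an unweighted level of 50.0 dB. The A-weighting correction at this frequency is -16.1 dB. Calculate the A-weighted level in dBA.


Given values:
  SPL = 50.0 dB
  A-weighting at 125 Hz = -16.1 dB
Formula: L_A = SPL + A_weight
L_A = 50.0 + (-16.1)
L_A = 33.9

33.9 dBA


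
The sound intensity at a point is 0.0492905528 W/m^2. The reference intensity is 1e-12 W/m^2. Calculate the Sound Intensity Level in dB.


Given values:
  I = 0.0492905528 W/m^2
  I_ref = 1e-12 W/m^2
Formula: SIL = 10 * log10(I / I_ref)
Compute ratio: I / I_ref = 49290552800
Compute log10: log10(49290552800) = 10.692764
Multiply: SIL = 10 * 10.692764 = 106.93

106.93 dB


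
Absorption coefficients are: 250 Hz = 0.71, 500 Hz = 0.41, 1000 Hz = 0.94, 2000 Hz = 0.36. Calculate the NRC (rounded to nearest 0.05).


Given values:
  a_250 = 0.71, a_500 = 0.41
  a_1000 = 0.94, a_2000 = 0.36
Formula: NRC = (a250 + a500 + a1000 + a2000) / 4
Sum = 0.71 + 0.41 + 0.94 + 0.36 = 2.42
NRC = 2.42 / 4 = 0.605
Rounded to nearest 0.05: 0.6

0.6


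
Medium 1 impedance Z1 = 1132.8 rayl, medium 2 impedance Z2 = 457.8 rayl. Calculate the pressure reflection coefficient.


Given values:
  Z1 = 1132.8 rayl, Z2 = 457.8 rayl
Formula: R = (Z2 - Z1) / (Z2 + Z1)
Numerator: Z2 - Z1 = 457.8 - 1132.8 = -675.0
Denominator: Z2 + Z1 = 457.8 + 1132.8 = 1590.6
R = -675.0 / 1590.6 = -0.4244

-0.4244


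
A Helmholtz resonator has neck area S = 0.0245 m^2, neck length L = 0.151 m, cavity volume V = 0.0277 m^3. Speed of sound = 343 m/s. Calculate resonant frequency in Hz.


Given values:
  S = 0.0245 m^2, L = 0.151 m, V = 0.0277 m^3, c = 343 m/s
Formula: f = (c / (2*pi)) * sqrt(S / (V * L))
Compute V * L = 0.0277 * 0.151 = 0.0041827
Compute S / (V * L) = 0.0245 / 0.0041827 = 5.8575
Compute sqrt(5.8575) = 2.420227
Compute c / (2*pi) = 343 / 6.283185 = 54.590148
f = 54.590148 * 2.420227 = 132.12

132.12 Hz


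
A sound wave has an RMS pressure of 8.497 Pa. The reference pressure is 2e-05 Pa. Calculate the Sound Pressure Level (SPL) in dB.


Given values:
  p = 8.497 Pa
  p_ref = 2e-05 Pa
Formula: SPL = 20 * log10(p / p_ref)
Compute ratio: p / p_ref = 8.497 / 2e-05 = 424850
Compute log10: log10(424850) = 5.628236
Multiply: SPL = 20 * 5.628236 = 112.56

112.56 dB


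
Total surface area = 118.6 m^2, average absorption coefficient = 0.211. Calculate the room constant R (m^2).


Given values:
  S = 118.6 m^2, alpha = 0.211
Formula: R = S * alpha / (1 - alpha)
Numerator: 118.6 * 0.211 = 25.0246
Denominator: 1 - 0.211 = 0.789
R = 25.0246 / 0.789 = 31.72

31.72 m^2


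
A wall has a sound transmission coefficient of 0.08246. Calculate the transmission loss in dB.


Given values:
  tau = 0.08246
Formula: TL = 10 * log10(1 / tau)
Compute 1 / tau = 1 / 0.08246 = 12.1271
Compute log10(12.1271) = 1.083757
TL = 10 * 1.083757 = 10.84

10.84 dB


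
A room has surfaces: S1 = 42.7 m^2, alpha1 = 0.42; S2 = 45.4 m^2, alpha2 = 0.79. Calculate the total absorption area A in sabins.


Given surfaces:
  Surface 1: 42.7 * 0.42 = 17.934
  Surface 2: 45.4 * 0.79 = 35.866
Formula: A = sum(Si * alpha_i)
A = 17.934 + 35.866
A = 53.8

53.8 sabins


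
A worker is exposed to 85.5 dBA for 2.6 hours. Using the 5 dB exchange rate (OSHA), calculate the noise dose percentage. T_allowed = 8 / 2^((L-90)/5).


Given values:
  L = 85.5 dBA, T = 2.6 hours
Formula: T_allowed = 8 / 2^((L - 90) / 5)
Compute exponent: (85.5 - 90) / 5 = -0.9
Compute 2^(-0.9) = 0.535887
T_allowed = 8 / 0.535887 = 14.92852 hours
Dose = (T / T_allowed) * 100
Dose = (2.6 / 14.92852) * 100 = 17.42

17.42 %


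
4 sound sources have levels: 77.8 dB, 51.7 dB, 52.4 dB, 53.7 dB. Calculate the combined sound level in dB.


Formula: L_total = 10 * log10( sum(10^(Li/10)) )
  Source 1: 10^(77.8/10) = 60255958.6074
  Source 2: 10^(51.7/10) = 147910.8388
  Source 3: 10^(52.4/10) = 173780.0829
  Source 4: 10^(53.7/10) = 234422.8815
Sum of linear values = 60812072.4106
L_total = 10 * log10(60812072.4106) = 77.84

77.84 dB


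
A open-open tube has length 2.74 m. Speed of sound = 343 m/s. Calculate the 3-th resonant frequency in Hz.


Given values:
  Tube type: open-open, L = 2.74 m, c = 343 m/s, n = 3
Formula: f_n = n * c / (2 * L)
Compute 2 * L = 2 * 2.74 = 5.48
f = 3 * 343 / 5.48
f = 187.77

187.77 Hz


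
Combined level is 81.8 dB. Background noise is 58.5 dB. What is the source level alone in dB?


Given values:
  L_total = 81.8 dB, L_bg = 58.5 dB
Formula: L_source = 10 * log10(10^(L_total/10) - 10^(L_bg/10))
Convert to linear:
  10^(81.8/10) = 151356124.8436
  10^(58.5/10) = 707945.7844
Difference: 151356124.8436 - 707945.7844 = 150648179.0592
L_source = 10 * log10(150648179.0592) = 81.78

81.78 dB


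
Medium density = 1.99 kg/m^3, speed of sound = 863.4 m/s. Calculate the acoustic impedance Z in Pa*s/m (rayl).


Given values:
  rho = 1.99 kg/m^3
  c = 863.4 m/s
Formula: Z = rho * c
Z = 1.99 * 863.4
Z = 1718.17

1718.17 rayl


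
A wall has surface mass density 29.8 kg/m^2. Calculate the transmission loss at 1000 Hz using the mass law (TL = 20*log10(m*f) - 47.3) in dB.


Given values:
  m = 29.8 kg/m^2, f = 1000 Hz
Formula: TL = 20 * log10(m * f) - 47.3
Compute m * f = 29.8 * 1000 = 29800.0
Compute log10(29800.0) = 4.474216
Compute 20 * 4.474216 = 89.4843
TL = 89.4843 - 47.3 = 42.18

42.18 dB


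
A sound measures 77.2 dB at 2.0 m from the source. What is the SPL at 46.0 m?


Given values:
  SPL1 = 77.2 dB, r1 = 2.0 m, r2 = 46.0 m
Formula: SPL2 = SPL1 - 20 * log10(r2 / r1)
Compute ratio: r2 / r1 = 46.0 / 2.0 = 23.0
Compute log10: log10(23.0) = 1.361728
Compute drop: 20 * 1.361728 = 27.2346
SPL2 = 77.2 - 27.2346 = 49.97

49.97 dB


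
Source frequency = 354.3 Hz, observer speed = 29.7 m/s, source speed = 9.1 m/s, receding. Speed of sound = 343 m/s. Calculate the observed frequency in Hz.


Given values:
  f_s = 354.3 Hz, v_o = 29.7 m/s, v_s = 9.1 m/s
  Direction: receding
Formula: f_o = f_s * (c - v_o) / (c + v_s)
Numerator: c - v_o = 343 - 29.7 = 313.3
Denominator: c + v_s = 343 + 9.1 = 352.1
f_o = 354.3 * 313.3 / 352.1 = 315.26

315.26 Hz


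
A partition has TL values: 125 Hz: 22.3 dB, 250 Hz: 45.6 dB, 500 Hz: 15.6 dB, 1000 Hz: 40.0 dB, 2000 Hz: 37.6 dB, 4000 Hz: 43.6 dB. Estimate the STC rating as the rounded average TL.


Given TL values at each frequency:
  125 Hz: 22.3 dB
  250 Hz: 45.6 dB
  500 Hz: 15.6 dB
  1000 Hz: 40.0 dB
  2000 Hz: 37.6 dB
  4000 Hz: 43.6 dB
Formula: STC ~ round(average of TL values)
Sum = 22.3 + 45.6 + 15.6 + 40.0 + 37.6 + 43.6 = 204.7
Average = 204.7 / 6 = 34.12
Rounded: 34

34


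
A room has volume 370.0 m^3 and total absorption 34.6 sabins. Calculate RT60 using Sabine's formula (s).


Given values:
  V = 370.0 m^3
  A = 34.6 sabins
Formula: RT60 = 0.161 * V / A
Numerator: 0.161 * 370.0 = 59.57
RT60 = 59.57 / 34.6 = 1.722

1.722 s


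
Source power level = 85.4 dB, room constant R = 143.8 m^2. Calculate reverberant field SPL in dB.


Given values:
  Lw = 85.4 dB, R = 143.8 m^2
Formula: SPL = Lw + 10 * log10(4 / R)
Compute 4 / R = 4 / 143.8 = 0.027816
Compute 10 * log10(0.027816) = -15.5571
SPL = 85.4 + (-15.5571) = 69.84

69.84 dB


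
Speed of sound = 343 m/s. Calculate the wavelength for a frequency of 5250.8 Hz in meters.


Given values:
  c = 343 m/s, f = 5250.8 Hz
Formula: lambda = c / f
lambda = 343 / 5250.8
lambda = 0.0653

0.0653 m


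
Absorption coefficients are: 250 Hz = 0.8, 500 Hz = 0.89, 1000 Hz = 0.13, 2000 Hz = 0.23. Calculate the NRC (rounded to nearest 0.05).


Given values:
  a_250 = 0.8, a_500 = 0.89
  a_1000 = 0.13, a_2000 = 0.23
Formula: NRC = (a250 + a500 + a1000 + a2000) / 4
Sum = 0.8 + 0.89 + 0.13 + 0.23 = 2.05
NRC = 2.05 / 4 = 0.5125
Rounded to nearest 0.05: 0.5

0.5


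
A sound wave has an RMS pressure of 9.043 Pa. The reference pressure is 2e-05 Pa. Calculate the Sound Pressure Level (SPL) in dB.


Given values:
  p = 9.043 Pa
  p_ref = 2e-05 Pa
Formula: SPL = 20 * log10(p / p_ref)
Compute ratio: p / p_ref = 9.043 / 2e-05 = 452150
Compute log10: log10(452150) = 5.655283
Multiply: SPL = 20 * 5.655283 = 113.11

113.11 dB


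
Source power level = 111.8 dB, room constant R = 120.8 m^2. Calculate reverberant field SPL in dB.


Given values:
  Lw = 111.8 dB, R = 120.8 m^2
Formula: SPL = Lw + 10 * log10(4 / R)
Compute 4 / R = 4 / 120.8 = 0.033113
Compute 10 * log10(0.033113) = -14.8
SPL = 111.8 + (-14.8) = 97.0

97.0 dB


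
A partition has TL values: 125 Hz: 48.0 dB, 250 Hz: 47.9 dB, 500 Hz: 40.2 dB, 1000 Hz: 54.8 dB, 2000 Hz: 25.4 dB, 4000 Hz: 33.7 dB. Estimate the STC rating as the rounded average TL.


Given TL values at each frequency:
  125 Hz: 48.0 dB
  250 Hz: 47.9 dB
  500 Hz: 40.2 dB
  1000 Hz: 54.8 dB
  2000 Hz: 25.4 dB
  4000 Hz: 33.7 dB
Formula: STC ~ round(average of TL values)
Sum = 48.0 + 47.9 + 40.2 + 54.8 + 25.4 + 33.7 = 250.0
Average = 250.0 / 6 = 41.67
Rounded: 42

42


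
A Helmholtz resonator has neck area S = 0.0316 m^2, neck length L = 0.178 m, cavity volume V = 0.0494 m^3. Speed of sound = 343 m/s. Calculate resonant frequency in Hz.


Given values:
  S = 0.0316 m^2, L = 0.178 m, V = 0.0494 m^3, c = 343 m/s
Formula: f = (c / (2*pi)) * sqrt(S / (V * L))
Compute V * L = 0.0494 * 0.178 = 0.0087932
Compute S / (V * L) = 0.0316 / 0.0087932 = 3.5937
Compute sqrt(3.5937) = 1.895706
Compute c / (2*pi) = 343 / 6.283185 = 54.590148
f = 54.590148 * 1.895706 = 103.49

103.49 Hz


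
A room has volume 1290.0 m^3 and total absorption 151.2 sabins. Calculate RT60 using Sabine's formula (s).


Given values:
  V = 1290.0 m^3
  A = 151.2 sabins
Formula: RT60 = 0.161 * V / A
Numerator: 0.161 * 1290.0 = 207.69
RT60 = 207.69 / 151.2 = 1.374

1.374 s


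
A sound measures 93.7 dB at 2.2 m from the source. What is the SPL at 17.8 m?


Given values:
  SPL1 = 93.7 dB, r1 = 2.2 m, r2 = 17.8 m
Formula: SPL2 = SPL1 - 20 * log10(r2 / r1)
Compute ratio: r2 / r1 = 17.8 / 2.2 = 8.0909
Compute log10: log10(8.0909) = 0.907997
Compute drop: 20 * 0.907997 = 18.1599
SPL2 = 93.7 - 18.1599 = 75.54

75.54 dB


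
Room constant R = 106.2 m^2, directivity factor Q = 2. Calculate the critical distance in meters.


Given values:
  R = 106.2 m^2, Q = 2
Formula: d_c = 0.141 * sqrt(Q * R)
Compute Q * R = 2 * 106.2 = 212.4
Compute sqrt(212.4) = 14.5739
d_c = 0.141 * 14.5739 = 2.055

2.055 m


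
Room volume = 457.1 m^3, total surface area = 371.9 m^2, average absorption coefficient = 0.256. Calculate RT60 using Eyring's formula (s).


Given values:
  V = 457.1 m^3, S = 371.9 m^2, alpha = 0.256
Formula: RT60 = 0.161 * V / (-S * ln(1 - alpha))
Compute ln(1 - 0.256) = ln(0.744) = -0.295714
Denominator: -371.9 * -0.295714 = 109.976
Numerator: 0.161 * 457.1 = 73.5931
RT60 = 73.5931 / 109.976 = 0.669

0.669 s


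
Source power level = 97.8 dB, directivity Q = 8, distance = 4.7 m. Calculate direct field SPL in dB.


Given values:
  Lw = 97.8 dB, Q = 8, r = 4.7 m
Formula: SPL = Lw + 10 * log10(Q / (4 * pi * r^2))
Compute 4 * pi * r^2 = 4 * pi * 4.7^2 = 277.5911
Compute Q / denom = 8 / 277.5911 = 0.02881937
Compute 10 * log10(0.02881937) = -15.4032
SPL = 97.8 + (-15.4032) = 82.4

82.4 dB


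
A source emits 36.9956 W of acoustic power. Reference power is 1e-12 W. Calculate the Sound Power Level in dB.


Given values:
  W = 36.9956 W
  W_ref = 1e-12 W
Formula: SWL = 10 * log10(W / W_ref)
Compute ratio: W / W_ref = 36995600000000
Compute log10: log10(36995600000000) = 13.56815
Multiply: SWL = 10 * 13.56815 = 135.68

135.68 dB


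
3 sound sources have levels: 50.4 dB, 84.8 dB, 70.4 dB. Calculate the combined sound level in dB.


Formula: L_total = 10 * log10( sum(10^(Li/10)) )
  Source 1: 10^(50.4/10) = 109647.8196
  Source 2: 10^(84.8/10) = 301995172.0402
  Source 3: 10^(70.4/10) = 10964781.9614
Sum of linear values = 313069601.8212
L_total = 10 * log10(313069601.8212) = 84.96

84.96 dB


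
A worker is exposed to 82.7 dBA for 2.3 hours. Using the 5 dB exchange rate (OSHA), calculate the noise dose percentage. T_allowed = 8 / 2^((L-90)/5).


Given values:
  L = 82.7 dBA, T = 2.3 hours
Formula: T_allowed = 8 / 2^((L - 90) / 5)
Compute exponent: (82.7 - 90) / 5 = -1.46
Compute 2^(-1.46) = 0.363493
T_allowed = 8 / 0.363493 = 22.008677 hours
Dose = (T / T_allowed) * 100
Dose = (2.3 / 22.008677) * 100 = 10.45

10.45 %


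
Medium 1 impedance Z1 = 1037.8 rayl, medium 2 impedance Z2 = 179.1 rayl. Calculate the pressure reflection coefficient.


Given values:
  Z1 = 1037.8 rayl, Z2 = 179.1 rayl
Formula: R = (Z2 - Z1) / (Z2 + Z1)
Numerator: Z2 - Z1 = 179.1 - 1037.8 = -858.7
Denominator: Z2 + Z1 = 179.1 + 1037.8 = 1216.9
R = -858.7 / 1216.9 = -0.7056

-0.7056


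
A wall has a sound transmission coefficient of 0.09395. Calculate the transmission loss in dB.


Given values:
  tau = 0.09395
Formula: TL = 10 * log10(1 / tau)
Compute 1 / tau = 1 / 0.09395 = 10.644
Compute log10(10.644) = 1.027105
TL = 10 * 1.027105 = 10.27

10.27 dB


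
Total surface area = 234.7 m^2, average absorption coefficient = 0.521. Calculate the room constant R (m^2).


Given values:
  S = 234.7 m^2, alpha = 0.521
Formula: R = S * alpha / (1 - alpha)
Numerator: 234.7 * 0.521 = 122.2787
Denominator: 1 - 0.521 = 0.479
R = 122.2787 / 0.479 = 255.28

255.28 m^2


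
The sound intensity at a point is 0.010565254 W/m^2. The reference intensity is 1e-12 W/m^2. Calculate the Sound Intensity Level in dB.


Given values:
  I = 0.010565254 W/m^2
  I_ref = 1e-12 W/m^2
Formula: SIL = 10 * log10(I / I_ref)
Compute ratio: I / I_ref = 10565254000
Compute log10: log10(10565254000) = 10.02388
Multiply: SIL = 10 * 10.02388 = 100.24

100.24 dB


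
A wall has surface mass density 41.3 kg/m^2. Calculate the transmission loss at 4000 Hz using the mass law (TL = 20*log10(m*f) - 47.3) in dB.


Given values:
  m = 41.3 kg/m^2, f = 4000 Hz
Formula: TL = 20 * log10(m * f) - 47.3
Compute m * f = 41.3 * 4000 = 165200.0
Compute log10(165200.0) = 5.21801
Compute 20 * 5.21801 = 104.3602
TL = 104.3602 - 47.3 = 57.06

57.06 dB


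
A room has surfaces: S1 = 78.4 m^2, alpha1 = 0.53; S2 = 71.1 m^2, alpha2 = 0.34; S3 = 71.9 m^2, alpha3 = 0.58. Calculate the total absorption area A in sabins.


Given surfaces:
  Surface 1: 78.4 * 0.53 = 41.552
  Surface 2: 71.1 * 0.34 = 24.174
  Surface 3: 71.9 * 0.58 = 41.702
Formula: A = sum(Si * alpha_i)
A = 41.552 + 24.174 + 41.702
A = 107.43

107.43 sabins


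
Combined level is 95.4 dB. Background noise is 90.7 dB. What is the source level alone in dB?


Given values:
  L_total = 95.4 dB, L_bg = 90.7 dB
Formula: L_source = 10 * log10(10^(L_total/10) - 10^(L_bg/10))
Convert to linear:
  10^(95.4/10) = 3467368504.5253
  10^(90.7/10) = 1174897554.9395
Difference: 3467368504.5253 - 1174897554.9395 = 2292470949.5858
L_source = 10 * log10(2292470949.5858) = 93.6

93.6 dB


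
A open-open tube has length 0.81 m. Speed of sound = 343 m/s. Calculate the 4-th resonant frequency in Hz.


Given values:
  Tube type: open-open, L = 0.81 m, c = 343 m/s, n = 4
Formula: f_n = n * c / (2 * L)
Compute 2 * L = 2 * 0.81 = 1.62
f = 4 * 343 / 1.62
f = 846.91

846.91 Hz


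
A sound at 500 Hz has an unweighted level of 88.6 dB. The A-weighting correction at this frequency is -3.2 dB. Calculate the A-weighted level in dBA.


Given values:
  SPL = 88.6 dB
  A-weighting at 500 Hz = -3.2 dB
Formula: L_A = SPL + A_weight
L_A = 88.6 + (-3.2)
L_A = 85.4

85.4 dBA


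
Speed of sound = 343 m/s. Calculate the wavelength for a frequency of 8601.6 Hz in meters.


Given values:
  c = 343 m/s, f = 8601.6 Hz
Formula: lambda = c / f
lambda = 343 / 8601.6
lambda = 0.0399

0.0399 m


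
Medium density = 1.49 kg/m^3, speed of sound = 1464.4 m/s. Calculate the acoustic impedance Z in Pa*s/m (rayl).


Given values:
  rho = 1.49 kg/m^3
  c = 1464.4 m/s
Formula: Z = rho * c
Z = 1.49 * 1464.4
Z = 2181.96

2181.96 rayl


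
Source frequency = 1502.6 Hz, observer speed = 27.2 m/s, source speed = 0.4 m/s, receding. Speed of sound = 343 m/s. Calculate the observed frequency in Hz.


Given values:
  f_s = 1502.6 Hz, v_o = 27.2 m/s, v_s = 0.4 m/s
  Direction: receding
Formula: f_o = f_s * (c - v_o) / (c + v_s)
Numerator: c - v_o = 343 - 27.2 = 315.8
Denominator: c + v_s = 343 + 0.4 = 343.4
f_o = 1502.6 * 315.8 / 343.4 = 1381.83

1381.83 Hz


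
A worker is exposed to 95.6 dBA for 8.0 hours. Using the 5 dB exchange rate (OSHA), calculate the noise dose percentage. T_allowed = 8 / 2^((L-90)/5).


Given values:
  L = 95.6 dBA, T = 8.0 hours
Formula: T_allowed = 8 / 2^((L - 90) / 5)
Compute exponent: (95.6 - 90) / 5 = 1.12
Compute 2^(1.12) = 2.17347
T_allowed = 8 / 2.17347 = 3.68075 hours
Dose = (T / T_allowed) * 100
Dose = (8.0 / 3.68075) * 100 = 217.35

217.35 %


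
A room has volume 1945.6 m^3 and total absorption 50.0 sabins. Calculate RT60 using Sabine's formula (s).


Given values:
  V = 1945.6 m^3
  A = 50.0 sabins
Formula: RT60 = 0.161 * V / A
Numerator: 0.161 * 1945.6 = 313.2416
RT60 = 313.2416 / 50.0 = 6.265

6.265 s


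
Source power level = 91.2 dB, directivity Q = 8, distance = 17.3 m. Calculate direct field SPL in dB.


Given values:
  Lw = 91.2 dB, Q = 8, r = 17.3 m
Formula: SPL = Lw + 10 * log10(Q / (4 * pi * r^2))
Compute 4 * pi * r^2 = 4 * pi * 17.3^2 = 3760.9891
Compute Q / denom = 8 / 3760.9891 = 0.0021271
Compute 10 * log10(0.0021271) = -26.7221
SPL = 91.2 + (-26.7221) = 64.48

64.48 dB


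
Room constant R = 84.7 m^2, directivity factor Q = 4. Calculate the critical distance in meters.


Given values:
  R = 84.7 m^2, Q = 4
Formula: d_c = 0.141 * sqrt(Q * R)
Compute Q * R = 4 * 84.7 = 338.8
Compute sqrt(338.8) = 18.4065
d_c = 0.141 * 18.4065 = 2.595

2.595 m


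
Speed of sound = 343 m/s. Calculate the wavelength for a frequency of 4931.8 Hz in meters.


Given values:
  c = 343 m/s, f = 4931.8 Hz
Formula: lambda = c / f
lambda = 343 / 4931.8
lambda = 0.0695

0.0695 m


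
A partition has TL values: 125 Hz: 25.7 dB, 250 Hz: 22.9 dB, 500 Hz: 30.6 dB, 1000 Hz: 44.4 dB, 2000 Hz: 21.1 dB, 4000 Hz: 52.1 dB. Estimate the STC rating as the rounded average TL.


Given TL values at each frequency:
  125 Hz: 25.7 dB
  250 Hz: 22.9 dB
  500 Hz: 30.6 dB
  1000 Hz: 44.4 dB
  2000 Hz: 21.1 dB
  4000 Hz: 52.1 dB
Formula: STC ~ round(average of TL values)
Sum = 25.7 + 22.9 + 30.6 + 44.4 + 21.1 + 52.1 = 196.8
Average = 196.8 / 6 = 32.8
Rounded: 33

33


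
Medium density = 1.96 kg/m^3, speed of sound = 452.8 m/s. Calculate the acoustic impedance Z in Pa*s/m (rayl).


Given values:
  rho = 1.96 kg/m^3
  c = 452.8 m/s
Formula: Z = rho * c
Z = 1.96 * 452.8
Z = 887.49

887.49 rayl


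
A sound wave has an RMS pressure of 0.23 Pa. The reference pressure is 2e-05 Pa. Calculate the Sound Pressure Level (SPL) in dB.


Given values:
  p = 0.23 Pa
  p_ref = 2e-05 Pa
Formula: SPL = 20 * log10(p / p_ref)
Compute ratio: p / p_ref = 0.23 / 2e-05 = 11500
Compute log10: log10(11500) = 4.060698
Multiply: SPL = 20 * 4.060698 = 81.21

81.21 dB


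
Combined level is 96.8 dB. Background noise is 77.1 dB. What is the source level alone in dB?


Given values:
  L_total = 96.8 dB, L_bg = 77.1 dB
Formula: L_source = 10 * log10(10^(L_total/10) - 10^(L_bg/10))
Convert to linear:
  10^(96.8/10) = 4786300923.2264
  10^(77.1/10) = 51286138.3991
Difference: 4786300923.2264 - 51286138.3991 = 4735014784.8273
L_source = 10 * log10(4735014784.8273) = 96.75

96.75 dB


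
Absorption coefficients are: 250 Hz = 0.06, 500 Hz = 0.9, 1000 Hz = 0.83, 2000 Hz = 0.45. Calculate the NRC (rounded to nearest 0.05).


Given values:
  a_250 = 0.06, a_500 = 0.9
  a_1000 = 0.83, a_2000 = 0.45
Formula: NRC = (a250 + a500 + a1000 + a2000) / 4
Sum = 0.06 + 0.9 + 0.83 + 0.45 = 2.24
NRC = 2.24 / 4 = 0.56
Rounded to nearest 0.05: 0.55

0.55


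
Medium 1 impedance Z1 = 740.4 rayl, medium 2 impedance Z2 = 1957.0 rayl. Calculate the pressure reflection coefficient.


Given values:
  Z1 = 740.4 rayl, Z2 = 1957.0 rayl
Formula: R = (Z2 - Z1) / (Z2 + Z1)
Numerator: Z2 - Z1 = 1957.0 - 740.4 = 1216.6
Denominator: Z2 + Z1 = 1957.0 + 740.4 = 2697.4
R = 1216.6 / 2697.4 = 0.451

0.451


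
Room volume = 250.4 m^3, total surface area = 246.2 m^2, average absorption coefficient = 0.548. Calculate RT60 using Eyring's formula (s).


Given values:
  V = 250.4 m^3, S = 246.2 m^2, alpha = 0.548
Formula: RT60 = 0.161 * V / (-S * ln(1 - alpha))
Compute ln(1 - 0.548) = ln(0.452) = -0.794073
Denominator: -246.2 * -0.794073 = 195.5008
Numerator: 0.161 * 250.4 = 40.3144
RT60 = 40.3144 / 195.5008 = 0.206

0.206 s


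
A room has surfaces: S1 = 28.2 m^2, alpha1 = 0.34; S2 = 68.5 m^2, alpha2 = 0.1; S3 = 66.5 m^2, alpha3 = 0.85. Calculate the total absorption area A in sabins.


Given surfaces:
  Surface 1: 28.2 * 0.34 = 9.588
  Surface 2: 68.5 * 0.1 = 6.85
  Surface 3: 66.5 * 0.85 = 56.525
Formula: A = sum(Si * alpha_i)
A = 9.588 + 6.85 + 56.525
A = 72.96

72.96 sabins


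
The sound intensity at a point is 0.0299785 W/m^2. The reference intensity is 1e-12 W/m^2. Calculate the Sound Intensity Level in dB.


Given values:
  I = 0.0299785 W/m^2
  I_ref = 1e-12 W/m^2
Formula: SIL = 10 * log10(I / I_ref)
Compute ratio: I / I_ref = 29978500000
Compute log10: log10(29978500000) = 10.47681
Multiply: SIL = 10 * 10.47681 = 104.77

104.77 dB


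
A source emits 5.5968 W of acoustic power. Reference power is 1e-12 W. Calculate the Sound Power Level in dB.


Given values:
  W = 5.5968 W
  W_ref = 1e-12 W
Formula: SWL = 10 * log10(W / W_ref)
Compute ratio: W / W_ref = 5596800000000
Compute log10: log10(5596800000000) = 12.74794
Multiply: SWL = 10 * 12.74794 = 127.48

127.48 dB


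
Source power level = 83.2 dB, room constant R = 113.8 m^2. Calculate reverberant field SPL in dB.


Given values:
  Lw = 83.2 dB, R = 113.8 m^2
Formula: SPL = Lw + 10 * log10(4 / R)
Compute 4 / R = 4 / 113.8 = 0.035149
Compute 10 * log10(0.035149) = -14.5409
SPL = 83.2 + (-14.5409) = 68.66

68.66 dB


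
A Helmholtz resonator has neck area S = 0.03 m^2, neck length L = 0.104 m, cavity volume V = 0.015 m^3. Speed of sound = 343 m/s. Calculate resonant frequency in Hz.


Given values:
  S = 0.03 m^2, L = 0.104 m, V = 0.015 m^3, c = 343 m/s
Formula: f = (c / (2*pi)) * sqrt(S / (V * L))
Compute V * L = 0.015 * 0.104 = 0.00156
Compute S / (V * L) = 0.03 / 0.00156 = 19.2308
Compute sqrt(19.2308) = 4.385294
Compute c / (2*pi) = 343 / 6.283185 = 54.590148
f = 54.590148 * 4.385294 = 239.39

239.39 Hz


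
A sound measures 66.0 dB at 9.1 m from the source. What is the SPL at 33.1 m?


Given values:
  SPL1 = 66.0 dB, r1 = 9.1 m, r2 = 33.1 m
Formula: SPL2 = SPL1 - 20 * log10(r2 / r1)
Compute ratio: r2 / r1 = 33.1 / 9.1 = 3.6374
Compute log10: log10(3.6374) = 0.560791
Compute drop: 20 * 0.560791 = 11.2158
SPL2 = 66.0 - 11.2158 = 54.78

54.78 dB


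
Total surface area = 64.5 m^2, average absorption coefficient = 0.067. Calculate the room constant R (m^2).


Given values:
  S = 64.5 m^2, alpha = 0.067
Formula: R = S * alpha / (1 - alpha)
Numerator: 64.5 * 0.067 = 4.3215
Denominator: 1 - 0.067 = 0.933
R = 4.3215 / 0.933 = 4.63

4.63 m^2


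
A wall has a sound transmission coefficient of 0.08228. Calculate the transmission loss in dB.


Given values:
  tau = 0.08228
Formula: TL = 10 * log10(1 / tau)
Compute 1 / tau = 1 / 0.08228 = 12.1536
Compute log10(12.1536) = 1.084705
TL = 10 * 1.084705 = 10.85

10.85 dB


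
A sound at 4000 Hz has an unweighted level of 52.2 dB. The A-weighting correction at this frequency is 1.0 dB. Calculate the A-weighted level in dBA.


Given values:
  SPL = 52.2 dB
  A-weighting at 4000 Hz = 1.0 dB
Formula: L_A = SPL + A_weight
L_A = 52.2 + (1.0)
L_A = 53.2

53.2 dBA


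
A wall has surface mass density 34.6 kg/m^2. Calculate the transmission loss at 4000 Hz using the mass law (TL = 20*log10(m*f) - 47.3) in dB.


Given values:
  m = 34.6 kg/m^2, f = 4000 Hz
Formula: TL = 20 * log10(m * f) - 47.3
Compute m * f = 34.6 * 4000 = 138400.0
Compute log10(138400.0) = 5.141136
Compute 20 * 5.141136 = 102.8227
TL = 102.8227 - 47.3 = 55.52

55.52 dB


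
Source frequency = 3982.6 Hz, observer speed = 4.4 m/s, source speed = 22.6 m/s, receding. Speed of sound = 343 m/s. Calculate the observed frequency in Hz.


Given values:
  f_s = 3982.6 Hz, v_o = 4.4 m/s, v_s = 22.6 m/s
  Direction: receding
Formula: f_o = f_s * (c - v_o) / (c + v_s)
Numerator: c - v_o = 343 - 4.4 = 338.6
Denominator: c + v_s = 343 + 22.6 = 365.6
f_o = 3982.6 * 338.6 / 365.6 = 3688.48

3688.48 Hz


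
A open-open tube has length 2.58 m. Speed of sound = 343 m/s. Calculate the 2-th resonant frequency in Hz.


Given values:
  Tube type: open-open, L = 2.58 m, c = 343 m/s, n = 2
Formula: f_n = n * c / (2 * L)
Compute 2 * L = 2 * 2.58 = 5.16
f = 2 * 343 / 5.16
f = 132.95

132.95 Hz


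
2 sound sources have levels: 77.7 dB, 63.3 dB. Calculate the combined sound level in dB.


Formula: L_total = 10 * log10( sum(10^(Li/10)) )
  Source 1: 10^(77.7/10) = 58884365.5356
  Source 2: 10^(63.3/10) = 2137962.0895
Sum of linear values = 61022327.6251
L_total = 10 * log10(61022327.6251) = 77.85

77.85 dB


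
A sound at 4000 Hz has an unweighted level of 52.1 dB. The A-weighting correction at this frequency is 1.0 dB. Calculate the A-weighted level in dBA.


Given values:
  SPL = 52.1 dB
  A-weighting at 4000 Hz = 1.0 dB
Formula: L_A = SPL + A_weight
L_A = 52.1 + (1.0)
L_A = 53.1

53.1 dBA


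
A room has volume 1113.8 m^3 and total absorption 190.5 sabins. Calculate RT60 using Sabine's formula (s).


Given values:
  V = 1113.8 m^3
  A = 190.5 sabins
Formula: RT60 = 0.161 * V / A
Numerator: 0.161 * 1113.8 = 179.3218
RT60 = 179.3218 / 190.5 = 0.941

0.941 s


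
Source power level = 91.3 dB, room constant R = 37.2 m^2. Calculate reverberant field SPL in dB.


Given values:
  Lw = 91.3 dB, R = 37.2 m^2
Formula: SPL = Lw + 10 * log10(4 / R)
Compute 4 / R = 4 / 37.2 = 0.107527
Compute 10 * log10(0.107527) = -9.6848
SPL = 91.3 + (-9.6848) = 81.62

81.62 dB


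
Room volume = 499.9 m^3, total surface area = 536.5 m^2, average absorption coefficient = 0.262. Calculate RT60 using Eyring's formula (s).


Given values:
  V = 499.9 m^3, S = 536.5 m^2, alpha = 0.262
Formula: RT60 = 0.161 * V / (-S * ln(1 - alpha))
Compute ln(1 - 0.262) = ln(0.738) = -0.303811
Denominator: -536.5 * -0.303811 = 162.9946
Numerator: 0.161 * 499.9 = 80.4839
RT60 = 80.4839 / 162.9946 = 0.494

0.494 s


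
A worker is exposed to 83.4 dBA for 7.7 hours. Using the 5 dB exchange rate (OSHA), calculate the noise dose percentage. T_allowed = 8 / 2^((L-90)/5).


Given values:
  L = 83.4 dBA, T = 7.7 hours
Formula: T_allowed = 8 / 2^((L - 90) / 5)
Compute exponent: (83.4 - 90) / 5 = -1.32
Compute 2^(-1.32) = 0.400535
T_allowed = 8 / 0.400535 = 19.973286 hours
Dose = (T / T_allowed) * 100
Dose = (7.7 / 19.973286) * 100 = 38.55

38.55 %


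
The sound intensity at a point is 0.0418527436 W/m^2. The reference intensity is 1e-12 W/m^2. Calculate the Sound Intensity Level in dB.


Given values:
  I = 0.0418527436 W/m^2
  I_ref = 1e-12 W/m^2
Formula: SIL = 10 * log10(I / I_ref)
Compute ratio: I / I_ref = 41852743600
Compute log10: log10(41852743600) = 10.621724
Multiply: SIL = 10 * 10.621724 = 106.22

106.22 dB


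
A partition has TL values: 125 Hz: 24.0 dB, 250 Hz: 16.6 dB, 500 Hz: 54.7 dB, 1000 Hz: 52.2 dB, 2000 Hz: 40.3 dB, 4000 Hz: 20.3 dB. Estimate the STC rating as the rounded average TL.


Given TL values at each frequency:
  125 Hz: 24.0 dB
  250 Hz: 16.6 dB
  500 Hz: 54.7 dB
  1000 Hz: 52.2 dB
  2000 Hz: 40.3 dB
  4000 Hz: 20.3 dB
Formula: STC ~ round(average of TL values)
Sum = 24.0 + 16.6 + 54.7 + 52.2 + 40.3 + 20.3 = 208.1
Average = 208.1 / 6 = 34.68
Rounded: 35

35


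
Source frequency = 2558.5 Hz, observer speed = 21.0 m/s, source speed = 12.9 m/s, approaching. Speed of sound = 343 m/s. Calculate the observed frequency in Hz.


Given values:
  f_s = 2558.5 Hz, v_o = 21.0 m/s, v_s = 12.9 m/s
  Direction: approaching
Formula: f_o = f_s * (c + v_o) / (c - v_s)
Numerator: c + v_o = 343 + 21.0 = 364.0
Denominator: c - v_s = 343 - 12.9 = 330.1
f_o = 2558.5 * 364.0 / 330.1 = 2821.25

2821.25 Hz


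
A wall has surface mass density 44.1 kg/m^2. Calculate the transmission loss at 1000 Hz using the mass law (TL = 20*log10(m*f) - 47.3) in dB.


Given values:
  m = 44.1 kg/m^2, f = 1000 Hz
Formula: TL = 20 * log10(m * f) - 47.3
Compute m * f = 44.1 * 1000 = 44100.0
Compute log10(44100.0) = 4.644439
Compute 20 * 4.644439 = 92.8888
TL = 92.8888 - 47.3 = 45.59

45.59 dB


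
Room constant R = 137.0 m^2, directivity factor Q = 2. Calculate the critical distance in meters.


Given values:
  R = 137.0 m^2, Q = 2
Formula: d_c = 0.141 * sqrt(Q * R)
Compute Q * R = 2 * 137.0 = 274.0
Compute sqrt(274.0) = 16.5529
d_c = 0.141 * 16.5529 = 2.334

2.334 m


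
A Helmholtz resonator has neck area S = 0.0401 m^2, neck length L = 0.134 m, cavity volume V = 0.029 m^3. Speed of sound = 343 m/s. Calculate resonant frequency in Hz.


Given values:
  S = 0.0401 m^2, L = 0.134 m, V = 0.029 m^3, c = 343 m/s
Formula: f = (c / (2*pi)) * sqrt(S / (V * L))
Compute V * L = 0.029 * 0.134 = 0.003886
Compute S / (V * L) = 0.0401 / 0.003886 = 10.3191
Compute sqrt(10.3191) = 3.212336
Compute c / (2*pi) = 343 / 6.283185 = 54.590148
f = 54.590148 * 3.212336 = 175.36

175.36 Hz


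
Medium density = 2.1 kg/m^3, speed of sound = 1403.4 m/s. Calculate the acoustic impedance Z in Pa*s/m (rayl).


Given values:
  rho = 2.1 kg/m^3
  c = 1403.4 m/s
Formula: Z = rho * c
Z = 2.1 * 1403.4
Z = 2947.14

2947.14 rayl


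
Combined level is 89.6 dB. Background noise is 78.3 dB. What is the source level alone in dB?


Given values:
  L_total = 89.6 dB, L_bg = 78.3 dB
Formula: L_source = 10 * log10(10^(L_total/10) - 10^(L_bg/10))
Convert to linear:
  10^(89.6/10) = 912010839.3559
  10^(78.3/10) = 67608297.5392
Difference: 912010839.3559 - 67608297.5392 = 844402541.8167
L_source = 10 * log10(844402541.8167) = 89.27

89.27 dB


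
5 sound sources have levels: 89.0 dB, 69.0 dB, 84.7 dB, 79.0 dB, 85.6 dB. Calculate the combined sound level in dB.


Formula: L_total = 10 * log10( sum(10^(Li/10)) )
  Source 1: 10^(89.0/10) = 794328234.7243
  Source 2: 10^(69.0/10) = 7943282.3472
  Source 3: 10^(84.7/10) = 295120922.6666
  Source 4: 10^(79.0/10) = 79432823.4724
  Source 5: 10^(85.6/10) = 363078054.7701
Sum of linear values = 1539903317.9806
L_total = 10 * log10(1539903317.9806) = 91.87

91.87 dB


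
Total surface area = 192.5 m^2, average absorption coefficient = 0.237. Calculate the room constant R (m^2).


Given values:
  S = 192.5 m^2, alpha = 0.237
Formula: R = S * alpha / (1 - alpha)
Numerator: 192.5 * 0.237 = 45.6225
Denominator: 1 - 0.237 = 0.763
R = 45.6225 / 0.763 = 59.79

59.79 m^2


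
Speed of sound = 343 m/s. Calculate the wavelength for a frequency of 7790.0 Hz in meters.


Given values:
  c = 343 m/s, f = 7790.0 Hz
Formula: lambda = c / f
lambda = 343 / 7790.0
lambda = 0.044

0.044 m


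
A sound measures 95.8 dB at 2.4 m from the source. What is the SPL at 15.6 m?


Given values:
  SPL1 = 95.8 dB, r1 = 2.4 m, r2 = 15.6 m
Formula: SPL2 = SPL1 - 20 * log10(r2 / r1)
Compute ratio: r2 / r1 = 15.6 / 2.4 = 6.5
Compute log10: log10(6.5) = 0.812913
Compute drop: 20 * 0.812913 = 16.2583
SPL2 = 95.8 - 16.2583 = 79.54

79.54 dB


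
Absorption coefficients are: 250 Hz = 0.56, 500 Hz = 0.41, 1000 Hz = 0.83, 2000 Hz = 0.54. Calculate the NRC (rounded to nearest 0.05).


Given values:
  a_250 = 0.56, a_500 = 0.41
  a_1000 = 0.83, a_2000 = 0.54
Formula: NRC = (a250 + a500 + a1000 + a2000) / 4
Sum = 0.56 + 0.41 + 0.83 + 0.54 = 2.34
NRC = 2.34 / 4 = 0.585
Rounded to nearest 0.05: 0.6

0.6


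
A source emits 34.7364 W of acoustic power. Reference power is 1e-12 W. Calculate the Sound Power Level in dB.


Given values:
  W = 34.7364 W
  W_ref = 1e-12 W
Formula: SWL = 10 * log10(W / W_ref)
Compute ratio: W / W_ref = 34736400000000
Compute log10: log10(34736400000000) = 13.540785
Multiply: SWL = 10 * 13.540785 = 135.41

135.41 dB


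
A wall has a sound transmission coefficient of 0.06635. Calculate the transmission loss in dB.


Given values:
  tau = 0.06635
Formula: TL = 10 * log10(1 / tau)
Compute 1 / tau = 1 / 0.06635 = 15.0716
Compute log10(15.0716) = 1.178159
TL = 10 * 1.178159 = 11.78

11.78 dB


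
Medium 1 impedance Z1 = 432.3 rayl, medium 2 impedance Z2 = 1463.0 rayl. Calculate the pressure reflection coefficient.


Given values:
  Z1 = 432.3 rayl, Z2 = 1463.0 rayl
Formula: R = (Z2 - Z1) / (Z2 + Z1)
Numerator: Z2 - Z1 = 1463.0 - 432.3 = 1030.7
Denominator: Z2 + Z1 = 1463.0 + 432.3 = 1895.3
R = 1030.7 / 1895.3 = 0.5438

0.5438


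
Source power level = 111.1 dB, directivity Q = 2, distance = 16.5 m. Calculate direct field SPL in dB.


Given values:
  Lw = 111.1 dB, Q = 2, r = 16.5 m
Formula: SPL = Lw + 10 * log10(Q / (4 * pi * r^2))
Compute 4 * pi * r^2 = 4 * pi * 16.5^2 = 3421.1944
Compute Q / denom = 2 / 3421.1944 = 0.00058459
Compute 10 * log10(0.00058459) = -32.3315
SPL = 111.1 + (-32.3315) = 78.77

78.77 dB


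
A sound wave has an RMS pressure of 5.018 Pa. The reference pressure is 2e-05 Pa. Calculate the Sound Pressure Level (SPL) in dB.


Given values:
  p = 5.018 Pa
  p_ref = 2e-05 Pa
Formula: SPL = 20 * log10(p / p_ref)
Compute ratio: p / p_ref = 5.018 / 2e-05 = 250900
Compute log10: log10(250900) = 5.399501
Multiply: SPL = 20 * 5.399501 = 107.99

107.99 dB


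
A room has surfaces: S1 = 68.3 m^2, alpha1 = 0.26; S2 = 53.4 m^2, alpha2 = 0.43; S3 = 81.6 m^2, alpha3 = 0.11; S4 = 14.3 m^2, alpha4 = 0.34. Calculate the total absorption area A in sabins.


Given surfaces:
  Surface 1: 68.3 * 0.26 = 17.758
  Surface 2: 53.4 * 0.43 = 22.962
  Surface 3: 81.6 * 0.11 = 8.976
  Surface 4: 14.3 * 0.34 = 4.862
Formula: A = sum(Si * alpha_i)
A = 17.758 + 22.962 + 8.976 + 4.862
A = 54.56

54.56 sabins


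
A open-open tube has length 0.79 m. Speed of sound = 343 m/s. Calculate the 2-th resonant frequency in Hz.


Given values:
  Tube type: open-open, L = 0.79 m, c = 343 m/s, n = 2
Formula: f_n = n * c / (2 * L)
Compute 2 * L = 2 * 0.79 = 1.58
f = 2 * 343 / 1.58
f = 434.18

434.18 Hz


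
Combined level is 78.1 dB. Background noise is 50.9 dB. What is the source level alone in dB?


Given values:
  L_total = 78.1 dB, L_bg = 50.9 dB
Formula: L_source = 10 * log10(10^(L_total/10) - 10^(L_bg/10))
Convert to linear:
  10^(78.1/10) = 64565422.9035
  10^(50.9/10) = 123026.8771
Difference: 64565422.9035 - 123026.8771 = 64442396.0264
L_source = 10 * log10(64442396.0264) = 78.09

78.09 dB


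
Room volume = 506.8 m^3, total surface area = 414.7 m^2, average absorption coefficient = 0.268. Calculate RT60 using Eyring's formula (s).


Given values:
  V = 506.8 m^3, S = 414.7 m^2, alpha = 0.268
Formula: RT60 = 0.161 * V / (-S * ln(1 - alpha))
Compute ln(1 - 0.268) = ln(0.732) = -0.311975
Denominator: -414.7 * -0.311975 = 129.376
Numerator: 0.161 * 506.8 = 81.5948
RT60 = 81.5948 / 129.376 = 0.631

0.631 s


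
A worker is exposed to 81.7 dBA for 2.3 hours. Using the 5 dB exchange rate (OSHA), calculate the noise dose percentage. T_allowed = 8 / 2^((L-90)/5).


Given values:
  L = 81.7 dBA, T = 2.3 hours
Formula: T_allowed = 8 / 2^((L - 90) / 5)
Compute exponent: (81.7 - 90) / 5 = -1.66
Compute 2^(-1.66) = 0.316439
T_allowed = 8 / 0.316439 = 25.281334 hours
Dose = (T / T_allowed) * 100
Dose = (2.3 / 25.281334) * 100 = 9.1

9.1 %


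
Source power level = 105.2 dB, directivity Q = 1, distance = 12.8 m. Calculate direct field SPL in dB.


Given values:
  Lw = 105.2 dB, Q = 1, r = 12.8 m
Formula: SPL = Lw + 10 * log10(Q / (4 * pi * r^2))
Compute 4 * pi * r^2 = 4 * pi * 12.8^2 = 2058.8742
Compute Q / denom = 1 / 2058.8742 = 0.0004857
Compute 10 * log10(0.0004857) = -33.1363
SPL = 105.2 + (-33.1363) = 72.06

72.06 dB


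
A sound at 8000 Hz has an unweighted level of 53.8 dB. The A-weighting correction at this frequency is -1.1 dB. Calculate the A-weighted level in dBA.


Given values:
  SPL = 53.8 dB
  A-weighting at 8000 Hz = -1.1 dB
Formula: L_A = SPL + A_weight
L_A = 53.8 + (-1.1)
L_A = 52.7

52.7 dBA


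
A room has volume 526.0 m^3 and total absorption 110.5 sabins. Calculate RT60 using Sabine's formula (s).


Given values:
  V = 526.0 m^3
  A = 110.5 sabins
Formula: RT60 = 0.161 * V / A
Numerator: 0.161 * 526.0 = 84.686
RT60 = 84.686 / 110.5 = 0.766

0.766 s


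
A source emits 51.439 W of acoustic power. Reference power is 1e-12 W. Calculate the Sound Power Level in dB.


Given values:
  W = 51.439 W
  W_ref = 1e-12 W
Formula: SWL = 10 * log10(W / W_ref)
Compute ratio: W / W_ref = 51439000000000
Compute log10: log10(51439000000000) = 13.711293
Multiply: SWL = 10 * 13.711293 = 137.11

137.11 dB


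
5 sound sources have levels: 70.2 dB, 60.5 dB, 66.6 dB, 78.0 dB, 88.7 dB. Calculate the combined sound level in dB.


Formula: L_total = 10 * log10( sum(10^(Li/10)) )
  Source 1: 10^(70.2/10) = 10471285.4805
  Source 2: 10^(60.5/10) = 1122018.4543
  Source 3: 10^(66.6/10) = 4570881.8961
  Source 4: 10^(78.0/10) = 63095734.448
  Source 5: 10^(88.7/10) = 741310241.3009
Sum of linear values = 820570161.5798
L_total = 10 * log10(820570161.5798) = 89.14

89.14 dB


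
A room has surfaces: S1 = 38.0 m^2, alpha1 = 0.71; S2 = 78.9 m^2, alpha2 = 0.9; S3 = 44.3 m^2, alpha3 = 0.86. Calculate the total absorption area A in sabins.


Given surfaces:
  Surface 1: 38.0 * 0.71 = 26.98
  Surface 2: 78.9 * 0.9 = 71.01
  Surface 3: 44.3 * 0.86 = 38.098
Formula: A = sum(Si * alpha_i)
A = 26.98 + 71.01 + 38.098
A = 136.09

136.09 sabins


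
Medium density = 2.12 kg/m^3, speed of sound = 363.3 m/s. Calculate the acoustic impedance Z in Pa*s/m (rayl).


Given values:
  rho = 2.12 kg/m^3
  c = 363.3 m/s
Formula: Z = rho * c
Z = 2.12 * 363.3
Z = 770.2

770.2 rayl


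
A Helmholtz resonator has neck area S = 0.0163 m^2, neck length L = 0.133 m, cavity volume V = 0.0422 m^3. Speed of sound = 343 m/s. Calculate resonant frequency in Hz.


Given values:
  S = 0.0163 m^2, L = 0.133 m, V = 0.0422 m^3, c = 343 m/s
Formula: f = (c / (2*pi)) * sqrt(S / (V * L))
Compute V * L = 0.0422 * 0.133 = 0.0056126
Compute S / (V * L) = 0.0163 / 0.0056126 = 2.9042
Compute sqrt(2.9042) = 1.704171
Compute c / (2*pi) = 343 / 6.283185 = 54.590148
f = 54.590148 * 1.704171 = 93.03

93.03 Hz


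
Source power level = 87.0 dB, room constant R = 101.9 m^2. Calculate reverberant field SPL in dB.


Given values:
  Lw = 87.0 dB, R = 101.9 m^2
Formula: SPL = Lw + 10 * log10(4 / R)
Compute 4 / R = 4 / 101.9 = 0.039254
Compute 10 * log10(0.039254) = -14.0612
SPL = 87.0 + (-14.0612) = 72.94

72.94 dB
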